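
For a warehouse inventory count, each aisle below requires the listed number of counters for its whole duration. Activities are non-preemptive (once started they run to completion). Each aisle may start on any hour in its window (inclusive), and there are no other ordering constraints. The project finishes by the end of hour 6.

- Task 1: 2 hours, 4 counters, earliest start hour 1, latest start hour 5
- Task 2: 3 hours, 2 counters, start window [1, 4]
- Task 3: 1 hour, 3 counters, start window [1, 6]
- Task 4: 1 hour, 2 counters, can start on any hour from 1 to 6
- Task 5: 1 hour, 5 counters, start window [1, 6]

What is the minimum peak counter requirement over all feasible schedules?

5

Early-start (Task 1@1, Task 2@1, Task 3@1, Task 4@1, Task 5@1) gives peak 16: h1:16  h2:6  h3:2  h4:0  h5:0  h6:0.
Shift Task 2→3, Task 3→3, Task 4→4, Task 5→6.
Schedule Task 1@1, Task 2@3, Task 3@3, Task 4@4, Task 5@6: h1:4  h2:4  h3:5  h4:4  h5:2  h6:5 — peak 5.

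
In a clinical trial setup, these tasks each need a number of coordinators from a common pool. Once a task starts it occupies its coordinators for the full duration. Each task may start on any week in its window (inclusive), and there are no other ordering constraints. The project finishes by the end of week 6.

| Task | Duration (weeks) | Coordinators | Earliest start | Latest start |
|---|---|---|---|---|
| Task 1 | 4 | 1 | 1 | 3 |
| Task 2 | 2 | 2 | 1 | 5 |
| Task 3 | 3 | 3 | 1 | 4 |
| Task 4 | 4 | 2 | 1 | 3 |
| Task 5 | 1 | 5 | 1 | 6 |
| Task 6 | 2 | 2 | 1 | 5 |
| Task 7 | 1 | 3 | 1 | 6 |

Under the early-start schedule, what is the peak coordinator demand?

18

Early-start schedule: Task 1@1, Task 2@1, Task 3@1, Task 4@1, Task 5@1, Task 6@1, Task 7@1.
Load per week: week 1: 18, week 2: 10, week 3: 6, week 4: 3, week 5: 0, week 6: 0.
Peak is 18.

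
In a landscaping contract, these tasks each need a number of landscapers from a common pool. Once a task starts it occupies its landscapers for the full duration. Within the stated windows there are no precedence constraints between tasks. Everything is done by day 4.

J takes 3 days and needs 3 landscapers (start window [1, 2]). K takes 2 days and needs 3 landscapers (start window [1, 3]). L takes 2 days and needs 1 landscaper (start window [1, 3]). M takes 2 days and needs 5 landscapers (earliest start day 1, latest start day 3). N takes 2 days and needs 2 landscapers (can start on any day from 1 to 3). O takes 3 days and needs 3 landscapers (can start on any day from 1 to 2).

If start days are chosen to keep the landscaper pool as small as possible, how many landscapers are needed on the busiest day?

12

Early-start (J@1, K@1, L@1, M@1, N@1, O@1) gives peak 17: d1:17  d2:17  d3:6  d4:0.
Shift M→3.
Schedule J@1, K@1, L@1, M@3, N@1, O@1: d1:12  d2:12  d3:11  d4:5 — peak 12.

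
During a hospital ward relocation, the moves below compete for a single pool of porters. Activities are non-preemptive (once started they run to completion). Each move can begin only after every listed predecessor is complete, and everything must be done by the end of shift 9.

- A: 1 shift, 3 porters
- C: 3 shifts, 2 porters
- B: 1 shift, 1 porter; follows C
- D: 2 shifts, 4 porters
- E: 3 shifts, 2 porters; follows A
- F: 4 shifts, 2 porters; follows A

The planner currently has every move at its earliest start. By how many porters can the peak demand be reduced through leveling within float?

6

Early-start peak: s1:9  s2:10  s3:6  s4:5  s5:2  s6:0  s7:0  s8:0  s9:0 ⇒ 10.
Leveled (A@1, C@2, B@6, D@8, E@5, F@2): s1:3  s2:4  s3:4  s4:4  s5:4  s6:3  s7:2  s8:4  s9:4 ⇒ 4.
Reduction 10 − 4 = 6.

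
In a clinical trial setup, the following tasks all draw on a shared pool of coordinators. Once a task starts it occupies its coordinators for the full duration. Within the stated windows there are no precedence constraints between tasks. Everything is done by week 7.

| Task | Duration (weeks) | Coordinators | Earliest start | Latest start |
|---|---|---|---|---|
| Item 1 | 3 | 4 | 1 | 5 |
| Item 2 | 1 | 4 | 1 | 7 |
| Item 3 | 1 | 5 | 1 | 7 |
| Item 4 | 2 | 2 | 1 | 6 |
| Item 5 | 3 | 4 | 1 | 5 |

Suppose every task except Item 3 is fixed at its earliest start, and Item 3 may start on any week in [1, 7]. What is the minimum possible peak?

14

Item 3@1: w1:19  w2:10  w3:8  w4:0  w5:0  w6:0  w7:0 → peak 19
Item 3@2: w1:14  w2:15  w3:8  w4:0  w5:0  w6:0  w7:0 → peak 15
Item 3@3: w1:14  w2:10  w3:13  w4:0  w5:0  w6:0  w7:0 → peak 14
Item 3@4: w1:14  w2:10  w3:8  w4:5  w5:0  w6:0  w7:0 → peak 14
Item 3@5: w1:14  w2:10  w3:8  w4:0  w5:5  w6:0  w7:0 → peak 14
Item 3@6: w1:14  w2:10  w3:8  w4:0  w5:0  w6:5  w7:0 → peak 14
Item 3@7: w1:14  w2:10  w3:8  w4:0  w5:0  w6:0  w7:5 → peak 14
Best is Item 3@3, peak 14.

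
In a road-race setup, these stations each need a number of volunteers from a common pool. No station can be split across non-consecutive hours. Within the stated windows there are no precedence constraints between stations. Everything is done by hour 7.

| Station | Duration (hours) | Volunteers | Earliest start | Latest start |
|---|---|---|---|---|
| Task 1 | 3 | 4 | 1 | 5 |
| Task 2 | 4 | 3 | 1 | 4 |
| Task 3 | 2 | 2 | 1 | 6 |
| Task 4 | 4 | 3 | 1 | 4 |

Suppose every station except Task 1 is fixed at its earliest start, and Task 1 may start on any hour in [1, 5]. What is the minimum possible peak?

8

Task 1@1: h1:12  h2:12  h3:10  h4:6  h5:0  h6:0  h7:0 → peak 12
Task 1@2: h1:8  h2:12  h3:10  h4:10  h5:0  h6:0  h7:0 → peak 12
Task 1@3: h1:8  h2:8  h3:10  h4:10  h5:4  h6:0  h7:0 → peak 10
Task 1@4: h1:8  h2:8  h3:6  h4:10  h5:4  h6:4  h7:0 → peak 10
Task 1@5: h1:8  h2:8  h3:6  h4:6  h5:4  h6:4  h7:4 → peak 8
Best is Task 1@5, peak 8.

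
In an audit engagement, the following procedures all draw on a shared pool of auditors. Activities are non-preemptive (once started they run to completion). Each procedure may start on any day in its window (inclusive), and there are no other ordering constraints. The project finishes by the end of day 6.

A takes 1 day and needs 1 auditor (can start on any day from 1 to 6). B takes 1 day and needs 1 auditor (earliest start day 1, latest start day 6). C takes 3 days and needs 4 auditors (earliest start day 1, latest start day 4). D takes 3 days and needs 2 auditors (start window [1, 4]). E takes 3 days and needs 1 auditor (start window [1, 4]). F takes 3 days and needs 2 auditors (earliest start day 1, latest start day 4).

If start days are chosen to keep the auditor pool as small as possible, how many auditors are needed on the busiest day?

5

Early-start (A@1, B@1, C@1, D@1, E@1, F@1) gives peak 11: d1:11  d2:9  d3:9  d4:0  d5:0  d6:0.
Shift B→2, D→4, E→3, F→4.
Schedule A@1, B@2, C@1, D@4, E@3, F@4: d1:5  d2:5  d3:5  d4:5  d5:5  d6:4 — peak 5.
Total auditor-days = 29 over 6 days ⇒ peak ≥ ⌈29/6⌉ = 5, so 5 is optimal.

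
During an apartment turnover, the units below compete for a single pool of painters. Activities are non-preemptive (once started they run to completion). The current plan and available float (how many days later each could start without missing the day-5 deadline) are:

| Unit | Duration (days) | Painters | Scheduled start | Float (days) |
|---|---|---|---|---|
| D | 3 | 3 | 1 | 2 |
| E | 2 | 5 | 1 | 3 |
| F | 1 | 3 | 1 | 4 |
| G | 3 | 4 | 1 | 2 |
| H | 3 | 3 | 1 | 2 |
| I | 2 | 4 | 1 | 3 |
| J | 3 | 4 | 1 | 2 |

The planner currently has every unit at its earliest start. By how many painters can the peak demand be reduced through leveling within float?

12

Early-start peak: d1:26  d2:23  d3:14  d4:0  d5:0 ⇒ 26.
Leveled (D@1, E@1, F@1, G@3, H@1, I@4, J@3): d1:14  d2:11  d3:14  d4:12  d5:12 ⇒ 14.
Reduction 26 − 14 = 12.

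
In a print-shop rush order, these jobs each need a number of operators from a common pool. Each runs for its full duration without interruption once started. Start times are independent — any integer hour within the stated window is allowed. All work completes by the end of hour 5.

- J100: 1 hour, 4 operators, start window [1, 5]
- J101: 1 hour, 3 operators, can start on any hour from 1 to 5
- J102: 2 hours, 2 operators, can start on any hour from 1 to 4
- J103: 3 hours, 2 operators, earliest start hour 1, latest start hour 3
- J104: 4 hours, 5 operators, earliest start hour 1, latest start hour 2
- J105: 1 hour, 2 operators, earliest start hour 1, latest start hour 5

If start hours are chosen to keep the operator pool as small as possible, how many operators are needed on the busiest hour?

Early-start (J100@1, J101@1, J102@1, J103@1, J104@1, J105@1) gives peak 18: h1:18  h2:9  h3:7  h4:5  h5:0.
Shift J103→2, J104→2, J105→3.
Schedule J100@1, J101@1, J102@1, J103@2, J104@2, J105@3: h1:9  h2:9  h3:9  h4:7  h5:5 — peak 9.

9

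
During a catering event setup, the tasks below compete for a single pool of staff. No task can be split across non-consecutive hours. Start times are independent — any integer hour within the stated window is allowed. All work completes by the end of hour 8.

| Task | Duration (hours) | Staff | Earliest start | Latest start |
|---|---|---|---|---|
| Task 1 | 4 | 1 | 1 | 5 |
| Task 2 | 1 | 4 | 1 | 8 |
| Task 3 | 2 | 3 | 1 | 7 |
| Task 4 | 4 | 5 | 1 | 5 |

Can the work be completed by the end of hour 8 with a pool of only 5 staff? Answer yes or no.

Schedule Task 1@1, Task 2@1, Task 3@2, Task 4@5: h1:5  h2:4  h3:4  h4:1  h5:5  h6:5  h7:5  h8:5 — peak 5 ≤ 5.

yes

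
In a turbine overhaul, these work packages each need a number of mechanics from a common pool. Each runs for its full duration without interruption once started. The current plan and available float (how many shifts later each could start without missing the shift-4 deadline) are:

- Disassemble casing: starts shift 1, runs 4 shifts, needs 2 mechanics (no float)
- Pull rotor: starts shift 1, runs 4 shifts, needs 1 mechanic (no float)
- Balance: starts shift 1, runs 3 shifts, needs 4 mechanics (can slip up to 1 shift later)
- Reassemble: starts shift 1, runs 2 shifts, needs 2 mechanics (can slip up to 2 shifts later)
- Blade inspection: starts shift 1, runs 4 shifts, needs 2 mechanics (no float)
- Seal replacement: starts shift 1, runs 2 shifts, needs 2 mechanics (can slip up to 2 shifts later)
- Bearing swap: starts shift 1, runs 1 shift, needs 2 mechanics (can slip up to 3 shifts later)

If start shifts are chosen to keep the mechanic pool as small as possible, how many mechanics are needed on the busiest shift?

Early-start (Disassemble casing@1, Pull rotor@1, Balance@1, Reassemble@1, Blade inspection@1, Seal replacement@1, Bearing swap@1) gives peak 15: s1:15  s2:13  s3:9  s4:5.
Shift Seal replacement→3, Bearing swap→4.
Schedule Disassemble casing@1, Pull rotor@1, Balance@1, Reassemble@1, Blade inspection@1, Seal replacement@3, Bearing swap@4: s1:11  s2:11  s3:11  s4:9 — peak 11.
Total mechanic-shifts = 42 over 4 shifts ⇒ peak ≥ ⌈42/4⌉ = 11, so 11 is optimal.

11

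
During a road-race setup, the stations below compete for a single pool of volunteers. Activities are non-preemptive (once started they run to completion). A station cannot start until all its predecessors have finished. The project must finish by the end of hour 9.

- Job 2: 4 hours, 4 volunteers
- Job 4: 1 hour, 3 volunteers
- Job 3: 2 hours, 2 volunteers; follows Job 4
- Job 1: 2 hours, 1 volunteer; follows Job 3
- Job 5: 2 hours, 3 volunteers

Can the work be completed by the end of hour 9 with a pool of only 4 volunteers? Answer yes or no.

Schedule Job 2@1, Job 4@5, Job 3@6, Job 1@8, Job 5@8: h1:4  h2:4  h3:4  h4:4  h5:3  h6:2  h7:2  h8:4  h9:4 — peak 4 ≤ 4.

yes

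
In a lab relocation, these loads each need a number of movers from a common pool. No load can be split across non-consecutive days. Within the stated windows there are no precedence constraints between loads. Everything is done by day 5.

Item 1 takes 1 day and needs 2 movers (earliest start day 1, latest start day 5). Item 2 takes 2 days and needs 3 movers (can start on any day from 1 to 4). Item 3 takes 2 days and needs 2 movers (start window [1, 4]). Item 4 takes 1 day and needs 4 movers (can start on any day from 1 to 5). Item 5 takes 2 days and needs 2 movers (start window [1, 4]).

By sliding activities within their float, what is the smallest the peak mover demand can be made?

5

Early-start (Item 1@1, Item 2@1, Item 3@1, Item 4@1, Item 5@1) gives peak 13: d1:13  d2:7  d3:0  d4:0  d5:0.
Shift Item 3→2, Item 4→5, Item 5→3.
Schedule Item 1@1, Item 2@1, Item 3@2, Item 4@5, Item 5@3: d1:5  d2:5  d3:4  d4:2  d5:4 — peak 5.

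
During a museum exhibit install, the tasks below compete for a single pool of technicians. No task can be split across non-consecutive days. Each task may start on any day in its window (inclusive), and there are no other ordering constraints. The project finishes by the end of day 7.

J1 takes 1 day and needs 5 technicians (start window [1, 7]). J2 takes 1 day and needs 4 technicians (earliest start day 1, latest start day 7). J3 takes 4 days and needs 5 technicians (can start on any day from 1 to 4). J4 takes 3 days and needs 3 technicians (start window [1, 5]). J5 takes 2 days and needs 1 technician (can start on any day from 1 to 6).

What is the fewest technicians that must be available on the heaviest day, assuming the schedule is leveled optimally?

Early-start (J1@1, J2@1, J3@1, J4@1, J5@1) gives peak 18: d1:18  d2:9  d3:8  d4:5  d5:0  d6:0  d7:0.
Shift J2→2, J3→3, J5→4.
Schedule J1@1, J2@2, J3@3, J4@1, J5@4: d1:8  d2:7  d3:8  d4:6  d5:6  d6:5  d7:0 — peak 8.

8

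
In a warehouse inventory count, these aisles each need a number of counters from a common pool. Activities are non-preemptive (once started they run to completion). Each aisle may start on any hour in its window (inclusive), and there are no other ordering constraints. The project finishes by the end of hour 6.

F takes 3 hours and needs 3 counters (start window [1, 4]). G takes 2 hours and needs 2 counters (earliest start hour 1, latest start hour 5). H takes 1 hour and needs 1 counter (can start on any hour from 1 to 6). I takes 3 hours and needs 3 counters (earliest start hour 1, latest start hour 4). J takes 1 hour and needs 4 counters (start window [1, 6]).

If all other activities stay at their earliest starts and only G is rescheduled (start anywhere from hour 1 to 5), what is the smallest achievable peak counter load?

G@1: h1:13  h2:8  h3:6  h4:0  h5:0  h6:0 → peak 13
G@2: h1:11  h2:8  h3:8  h4:0  h5:0  h6:0 → peak 11
G@3: h1:11  h2:6  h3:8  h4:2  h5:0  h6:0 → peak 11
G@4: h1:11  h2:6  h3:6  h4:2  h5:2  h6:0 → peak 11
G@5: h1:11  h2:6  h3:6  h4:0  h5:2  h6:2 → peak 11
Best is G@2, peak 11.

11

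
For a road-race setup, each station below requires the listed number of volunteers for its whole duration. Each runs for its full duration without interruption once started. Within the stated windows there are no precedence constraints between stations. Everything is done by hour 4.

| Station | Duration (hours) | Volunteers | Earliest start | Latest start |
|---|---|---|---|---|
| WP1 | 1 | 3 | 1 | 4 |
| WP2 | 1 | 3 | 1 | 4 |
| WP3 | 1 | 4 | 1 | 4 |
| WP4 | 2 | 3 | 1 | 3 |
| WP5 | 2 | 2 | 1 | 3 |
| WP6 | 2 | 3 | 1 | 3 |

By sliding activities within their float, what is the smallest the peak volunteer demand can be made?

Early-start (WP1@1, WP2@1, WP3@1, WP4@1, WP5@1, WP6@1) gives peak 18: h1:18  h2:8  h3:0  h4:0.
Shift WP3→2, WP4→2, WP5→3, WP6→3.
Schedule WP1@1, WP2@1, WP3@2, WP4@2, WP5@3, WP6@3: h1:6  h2:7  h3:8  h4:5 — peak 8.

8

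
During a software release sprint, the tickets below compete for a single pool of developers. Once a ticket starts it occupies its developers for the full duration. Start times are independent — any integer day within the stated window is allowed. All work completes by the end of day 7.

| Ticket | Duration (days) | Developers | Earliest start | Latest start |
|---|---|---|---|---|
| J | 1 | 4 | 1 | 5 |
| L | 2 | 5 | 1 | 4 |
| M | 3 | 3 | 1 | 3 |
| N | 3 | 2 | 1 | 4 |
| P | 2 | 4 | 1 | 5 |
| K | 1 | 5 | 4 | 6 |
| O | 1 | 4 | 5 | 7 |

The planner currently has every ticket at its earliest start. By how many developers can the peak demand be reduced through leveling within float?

11

Early-start peak: d1:18  d2:14  d3:5  d4:5  d5:4  d6:0  d7:0 ⇒ 18.
Leveled (J@1, L@4, M@1, N@4, P@2, K@6, O@7): d1:7  d2:7  d3:7  d4:7  d5:7  d6:7  d7:4 ⇒ 7.
Reduction 18 − 7 = 11.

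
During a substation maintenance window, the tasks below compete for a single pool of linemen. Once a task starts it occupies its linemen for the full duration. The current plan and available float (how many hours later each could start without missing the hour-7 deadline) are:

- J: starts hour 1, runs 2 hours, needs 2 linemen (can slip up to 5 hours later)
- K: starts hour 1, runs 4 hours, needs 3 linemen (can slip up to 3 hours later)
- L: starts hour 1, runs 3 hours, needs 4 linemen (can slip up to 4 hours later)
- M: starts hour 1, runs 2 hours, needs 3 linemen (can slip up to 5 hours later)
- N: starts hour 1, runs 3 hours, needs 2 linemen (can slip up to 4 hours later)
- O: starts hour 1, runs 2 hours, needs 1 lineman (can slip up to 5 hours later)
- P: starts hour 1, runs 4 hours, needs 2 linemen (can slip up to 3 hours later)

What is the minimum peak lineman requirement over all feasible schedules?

Early-start (J@1, K@1, L@1, M@1, N@1, O@1, P@1) gives peak 17: h1:17  h2:17  h3:11  h4:5  h5:0  h6:0  h7:0.
Shift L→5, N→3, O→3, P→3.
Schedule J@1, K@1, L@5, M@1, N@3, O@3, P@3: h1:8  h2:8  h3:8  h4:8  h5:8  h6:6  h7:4 — peak 8.
Total lineman-hours = 50 over 7 hours ⇒ peak ≥ ⌈50/7⌉ = 8, so 8 is optimal.

8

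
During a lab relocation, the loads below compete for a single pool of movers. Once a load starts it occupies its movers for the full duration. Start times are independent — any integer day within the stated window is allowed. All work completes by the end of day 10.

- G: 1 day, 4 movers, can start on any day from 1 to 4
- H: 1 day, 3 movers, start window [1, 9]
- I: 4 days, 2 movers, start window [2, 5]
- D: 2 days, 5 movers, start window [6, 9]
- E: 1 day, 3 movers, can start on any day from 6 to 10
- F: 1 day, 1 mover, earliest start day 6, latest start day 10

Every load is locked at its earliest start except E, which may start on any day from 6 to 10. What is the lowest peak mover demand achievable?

E@6: d1:7  d2:2  d3:2  d4:2  d5:2  d6:9  d7:5  d8:0  d9:0  d10:0 → peak 9
E@7: d1:7  d2:2  d3:2  d4:2  d5:2  d6:6  d7:8  d8:0  d9:0  d10:0 → peak 8
E@8: d1:7  d2:2  d3:2  d4:2  d5:2  d6:6  d7:5  d8:3  d9:0  d10:0 → peak 7
E@9: d1:7  d2:2  d3:2  d4:2  d5:2  d6:6  d7:5  d8:0  d9:3  d10:0 → peak 7
E@10: d1:7  d2:2  d3:2  d4:2  d5:2  d6:6  d7:5  d8:0  d9:0  d10:3 → peak 7
Best is E@8, peak 7.

7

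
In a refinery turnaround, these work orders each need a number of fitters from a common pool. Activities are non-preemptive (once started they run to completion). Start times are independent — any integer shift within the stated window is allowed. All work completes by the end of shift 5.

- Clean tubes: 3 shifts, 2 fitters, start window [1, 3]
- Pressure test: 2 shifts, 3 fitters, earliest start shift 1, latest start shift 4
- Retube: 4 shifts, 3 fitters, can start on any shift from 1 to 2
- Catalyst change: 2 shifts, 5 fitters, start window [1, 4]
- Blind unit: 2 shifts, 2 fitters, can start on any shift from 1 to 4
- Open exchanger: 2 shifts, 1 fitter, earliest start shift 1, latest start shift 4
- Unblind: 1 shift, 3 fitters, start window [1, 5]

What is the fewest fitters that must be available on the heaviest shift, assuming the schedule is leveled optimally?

10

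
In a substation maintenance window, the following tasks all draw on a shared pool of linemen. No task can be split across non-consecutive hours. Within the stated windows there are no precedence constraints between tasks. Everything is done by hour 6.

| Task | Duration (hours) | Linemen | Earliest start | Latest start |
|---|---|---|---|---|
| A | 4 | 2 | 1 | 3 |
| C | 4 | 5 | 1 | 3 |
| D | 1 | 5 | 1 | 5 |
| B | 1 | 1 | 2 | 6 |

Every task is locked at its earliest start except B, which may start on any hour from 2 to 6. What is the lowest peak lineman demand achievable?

12

B@2: h1:12  h2:8  h3:7  h4:7  h5:0  h6:0 → peak 12
B@3: h1:12  h2:7  h3:8  h4:7  h5:0  h6:0 → peak 12
B@4: h1:12  h2:7  h3:7  h4:8  h5:0  h6:0 → peak 12
B@5: h1:12  h2:7  h3:7  h4:7  h5:1  h6:0 → peak 12
B@6: h1:12  h2:7  h3:7  h4:7  h5:0  h6:1 → peak 12
Best is B@2, peak 12.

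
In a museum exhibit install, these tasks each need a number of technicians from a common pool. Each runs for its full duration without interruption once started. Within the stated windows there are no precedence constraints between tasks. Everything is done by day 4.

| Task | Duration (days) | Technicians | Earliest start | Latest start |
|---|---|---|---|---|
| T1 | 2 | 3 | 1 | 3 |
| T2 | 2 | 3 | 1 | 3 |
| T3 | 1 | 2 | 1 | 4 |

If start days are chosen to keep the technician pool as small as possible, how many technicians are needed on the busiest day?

5

Early-start (T1@1, T2@1, T3@1) gives peak 8: d1:8  d2:6  d3:0  d4:0.
Shift T2→3.
Schedule T1@1, T2@3, T3@1: d1:5  d2:3  d3:3  d4:3 — peak 5.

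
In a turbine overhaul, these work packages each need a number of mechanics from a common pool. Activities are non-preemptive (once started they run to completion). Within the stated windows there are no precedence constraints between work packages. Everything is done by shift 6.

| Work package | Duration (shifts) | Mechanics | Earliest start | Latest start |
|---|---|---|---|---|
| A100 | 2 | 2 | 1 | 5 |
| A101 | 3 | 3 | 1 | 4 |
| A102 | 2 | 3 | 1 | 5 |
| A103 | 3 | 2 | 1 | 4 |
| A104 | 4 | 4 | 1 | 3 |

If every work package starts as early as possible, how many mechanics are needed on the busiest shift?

Early-start schedule: A100@1, A101@1, A102@1, A103@1, A104@1.
Load per shift: shift 1: 14, shift 2: 14, shift 3: 9, shift 4: 4, shift 5: 0, shift 6: 0.
Peak is 14.

14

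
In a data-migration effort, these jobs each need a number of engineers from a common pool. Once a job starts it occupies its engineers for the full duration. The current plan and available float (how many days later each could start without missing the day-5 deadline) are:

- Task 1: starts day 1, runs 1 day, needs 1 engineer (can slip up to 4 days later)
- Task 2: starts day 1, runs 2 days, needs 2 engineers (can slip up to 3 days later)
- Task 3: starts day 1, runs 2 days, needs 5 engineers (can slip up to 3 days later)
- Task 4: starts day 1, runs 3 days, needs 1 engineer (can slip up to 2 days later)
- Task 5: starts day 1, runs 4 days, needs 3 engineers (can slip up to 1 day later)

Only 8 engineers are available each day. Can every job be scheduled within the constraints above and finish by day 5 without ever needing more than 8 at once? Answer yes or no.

Schedule Task 1@1, Task 2@1, Task 3@4, Task 4@1, Task 5@1: d1:7  d2:6  d3:4  d4:8  d5:5 — peak 8 ≤ 8.

yes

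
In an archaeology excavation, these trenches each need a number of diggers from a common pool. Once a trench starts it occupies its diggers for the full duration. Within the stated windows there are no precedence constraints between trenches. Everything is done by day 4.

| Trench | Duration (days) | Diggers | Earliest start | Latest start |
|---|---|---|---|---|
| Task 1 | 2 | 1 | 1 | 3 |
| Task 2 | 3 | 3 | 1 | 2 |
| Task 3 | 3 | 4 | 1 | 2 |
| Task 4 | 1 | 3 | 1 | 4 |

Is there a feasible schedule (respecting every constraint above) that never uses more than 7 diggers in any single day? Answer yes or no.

no

The minimum achievable peak is 8; 7 < 8, so no feasible schedule stays within the cap.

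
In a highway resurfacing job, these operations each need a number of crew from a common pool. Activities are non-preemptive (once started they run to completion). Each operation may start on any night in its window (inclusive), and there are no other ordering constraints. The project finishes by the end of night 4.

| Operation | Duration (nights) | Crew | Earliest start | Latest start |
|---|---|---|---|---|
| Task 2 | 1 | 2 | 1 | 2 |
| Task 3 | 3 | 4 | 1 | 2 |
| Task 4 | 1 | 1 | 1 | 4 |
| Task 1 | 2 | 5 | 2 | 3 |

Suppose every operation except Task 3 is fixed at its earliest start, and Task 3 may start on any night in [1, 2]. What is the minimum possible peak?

9

Task 3@1: n1:7  n2:9  n3:9  n4:0 → peak 9
Task 3@2: n1:3  n2:9  n3:9  n4:4 → peak 9
Best is Task 3@1, peak 9.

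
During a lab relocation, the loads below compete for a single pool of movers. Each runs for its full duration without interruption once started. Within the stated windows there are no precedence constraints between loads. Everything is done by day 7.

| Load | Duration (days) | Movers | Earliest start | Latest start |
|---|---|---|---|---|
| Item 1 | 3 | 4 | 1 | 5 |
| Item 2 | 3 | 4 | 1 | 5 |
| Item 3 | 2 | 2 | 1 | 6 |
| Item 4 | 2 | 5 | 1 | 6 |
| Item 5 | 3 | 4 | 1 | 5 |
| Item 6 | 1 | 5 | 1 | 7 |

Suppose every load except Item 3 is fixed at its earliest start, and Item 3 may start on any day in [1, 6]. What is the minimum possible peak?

22

Item 3@1: d1:24  d2:19  d3:12  d4:0  d5:0  d6:0  d7:0 → peak 24
Item 3@2: d1:22  d2:19  d3:14  d4:0  d5:0  d6:0  d7:0 → peak 22
Item 3@3: d1:22  d2:17  d3:14  d4:2  d5:0  d6:0  d7:0 → peak 22
Item 3@4: d1:22  d2:17  d3:12  d4:2  d5:2  d6:0  d7:0 → peak 22
Item 3@5: d1:22  d2:17  d3:12  d4:0  d5:2  d6:2  d7:0 → peak 22
Item 3@6: d1:22  d2:17  d3:12  d4:0  d5:0  d6:2  d7:2 → peak 22
Best is Item 3@2, peak 22.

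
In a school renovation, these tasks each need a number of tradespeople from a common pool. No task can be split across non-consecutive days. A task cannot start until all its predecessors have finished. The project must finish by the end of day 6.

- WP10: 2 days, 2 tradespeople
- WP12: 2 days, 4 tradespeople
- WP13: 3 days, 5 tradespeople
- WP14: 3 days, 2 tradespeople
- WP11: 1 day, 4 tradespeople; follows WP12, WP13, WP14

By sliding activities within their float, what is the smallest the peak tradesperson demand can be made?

7

Early-start (WP10@1, WP12@1, WP13@1, WP14@1, WP11@4) gives peak 13: d1:13  d2:13  d3:7  d4:4  d5:0  d6:0.
Shift WP13→3, WP14→3, WP11→6.
Schedule WP10@1, WP12@1, WP13@3, WP14@3, WP11@6: d1:6  d2:6  d3:7  d4:7  d5:7  d6:4 — peak 7.
Total tradesperson-days = 37 over 6 days ⇒ peak ≥ ⌈37/6⌉ = 7, so 7 is optimal.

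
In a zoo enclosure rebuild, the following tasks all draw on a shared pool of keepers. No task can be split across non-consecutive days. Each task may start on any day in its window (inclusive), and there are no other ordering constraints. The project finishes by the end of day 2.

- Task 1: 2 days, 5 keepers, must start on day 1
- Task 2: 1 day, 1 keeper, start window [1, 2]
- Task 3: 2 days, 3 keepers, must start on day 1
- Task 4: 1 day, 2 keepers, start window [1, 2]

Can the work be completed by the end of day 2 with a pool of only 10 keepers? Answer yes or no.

Schedule Task 1@1, Task 2@1, Task 3@1, Task 4@2: d1:9  d2:10 — peak 10 ≤ 10.

yes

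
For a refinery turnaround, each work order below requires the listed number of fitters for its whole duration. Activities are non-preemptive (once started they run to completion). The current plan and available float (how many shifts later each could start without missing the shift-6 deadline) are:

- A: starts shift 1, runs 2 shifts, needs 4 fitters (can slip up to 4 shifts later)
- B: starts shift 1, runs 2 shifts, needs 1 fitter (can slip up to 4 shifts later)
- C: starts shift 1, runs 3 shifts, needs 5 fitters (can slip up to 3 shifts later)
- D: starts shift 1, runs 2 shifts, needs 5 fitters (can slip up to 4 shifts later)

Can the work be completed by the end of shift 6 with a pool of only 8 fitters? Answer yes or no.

The minimum achievable peak is 9; 8 < 9, so no feasible schedule stays within the cap.

no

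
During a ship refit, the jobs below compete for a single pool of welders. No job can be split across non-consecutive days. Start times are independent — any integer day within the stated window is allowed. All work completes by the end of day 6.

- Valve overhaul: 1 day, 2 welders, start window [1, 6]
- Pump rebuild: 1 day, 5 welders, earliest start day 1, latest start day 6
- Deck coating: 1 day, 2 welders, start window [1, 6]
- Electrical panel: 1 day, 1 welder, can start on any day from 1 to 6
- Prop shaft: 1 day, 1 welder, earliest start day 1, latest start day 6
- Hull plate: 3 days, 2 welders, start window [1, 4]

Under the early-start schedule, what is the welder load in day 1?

At early start, day 1 has: Valve overhaul, Pump rebuild, Deck coating, Electrical panel, Prop shaft, Hull plate.
Demand: 2 + 5 + 2 + 1 + 1 + 2 = 13.

13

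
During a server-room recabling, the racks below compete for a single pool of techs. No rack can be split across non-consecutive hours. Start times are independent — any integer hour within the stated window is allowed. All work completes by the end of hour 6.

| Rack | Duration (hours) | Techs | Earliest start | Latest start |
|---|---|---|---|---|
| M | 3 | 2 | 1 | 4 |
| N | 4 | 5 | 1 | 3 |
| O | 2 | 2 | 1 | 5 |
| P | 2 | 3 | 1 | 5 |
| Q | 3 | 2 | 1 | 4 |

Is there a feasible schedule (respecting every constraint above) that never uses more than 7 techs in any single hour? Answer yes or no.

yes

Schedule M@1, N@1, O@5, P@5, Q@4: h1:7  h2:7  h3:7  h4:7  h5:7  h6:7 — peak 7 ≤ 7.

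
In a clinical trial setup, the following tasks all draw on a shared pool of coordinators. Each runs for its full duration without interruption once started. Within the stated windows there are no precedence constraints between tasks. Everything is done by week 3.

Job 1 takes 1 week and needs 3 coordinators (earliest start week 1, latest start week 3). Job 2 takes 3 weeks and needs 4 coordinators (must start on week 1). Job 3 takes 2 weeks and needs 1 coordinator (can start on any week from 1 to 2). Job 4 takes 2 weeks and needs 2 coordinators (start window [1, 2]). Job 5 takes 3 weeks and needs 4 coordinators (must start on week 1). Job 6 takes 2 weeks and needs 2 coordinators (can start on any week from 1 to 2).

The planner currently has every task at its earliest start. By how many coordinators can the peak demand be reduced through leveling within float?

3

Early-start peak: w1:16  w2:13  w3:8 ⇒ 16.
Leveled (Job 1@1, Job 2@1, Job 3@1, Job 4@2, Job 5@1, Job 6@2): w1:12  w2:13  w3:12 ⇒ 13.
Reduction 16 − 13 = 3.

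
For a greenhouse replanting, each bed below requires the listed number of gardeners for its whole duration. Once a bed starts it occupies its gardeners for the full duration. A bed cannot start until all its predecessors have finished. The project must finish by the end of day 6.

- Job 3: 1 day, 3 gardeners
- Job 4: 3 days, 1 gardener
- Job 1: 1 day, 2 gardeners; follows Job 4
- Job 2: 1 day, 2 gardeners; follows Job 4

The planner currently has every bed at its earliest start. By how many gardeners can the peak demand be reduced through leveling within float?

1

Early-start peak: d1:4  d2:1  d3:1  d4:4  d5:0  d6:0 ⇒ 4.
Leveled (Job 3@1, Job 4@2, Job 1@5, Job 2@6): d1:3  d2:1  d3:1  d4:1  d5:2  d6:2 ⇒ 3.
Reduction 4 − 3 = 1.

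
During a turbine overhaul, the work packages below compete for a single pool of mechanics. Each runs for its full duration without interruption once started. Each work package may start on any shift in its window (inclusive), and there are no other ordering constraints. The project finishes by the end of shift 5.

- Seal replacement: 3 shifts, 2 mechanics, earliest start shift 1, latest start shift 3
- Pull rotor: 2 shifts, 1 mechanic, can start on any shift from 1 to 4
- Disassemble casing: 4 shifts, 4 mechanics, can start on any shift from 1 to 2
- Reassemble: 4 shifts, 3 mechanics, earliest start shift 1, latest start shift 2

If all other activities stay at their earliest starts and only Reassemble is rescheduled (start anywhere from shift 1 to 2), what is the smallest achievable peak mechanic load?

10

Reassemble@1: s1:10  s2:10  s3:9  s4:7  s5:0 → peak 10
Reassemble@2: s1:7  s2:10  s3:9  s4:7  s5:3 → peak 10
Best is Reassemble@1, peak 10.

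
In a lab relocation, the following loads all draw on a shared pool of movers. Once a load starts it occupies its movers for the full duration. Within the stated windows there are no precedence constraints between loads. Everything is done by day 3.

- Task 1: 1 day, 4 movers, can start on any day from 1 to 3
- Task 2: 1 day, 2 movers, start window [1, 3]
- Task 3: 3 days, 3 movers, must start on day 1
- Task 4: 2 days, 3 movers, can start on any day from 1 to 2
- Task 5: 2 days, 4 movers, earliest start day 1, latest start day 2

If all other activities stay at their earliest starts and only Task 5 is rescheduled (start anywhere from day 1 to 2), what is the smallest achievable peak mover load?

12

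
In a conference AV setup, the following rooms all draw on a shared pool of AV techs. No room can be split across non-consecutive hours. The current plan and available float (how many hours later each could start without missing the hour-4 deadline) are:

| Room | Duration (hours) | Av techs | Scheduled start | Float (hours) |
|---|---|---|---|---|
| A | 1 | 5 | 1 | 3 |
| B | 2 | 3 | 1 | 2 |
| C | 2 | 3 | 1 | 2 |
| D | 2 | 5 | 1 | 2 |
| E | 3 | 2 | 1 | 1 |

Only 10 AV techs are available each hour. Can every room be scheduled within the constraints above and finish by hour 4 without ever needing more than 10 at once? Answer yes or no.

Schedule A@1, B@1, C@2, D@3, E@1: h1:10  h2:8  h3:10  h4:5 — peak 10 ≤ 10.

yes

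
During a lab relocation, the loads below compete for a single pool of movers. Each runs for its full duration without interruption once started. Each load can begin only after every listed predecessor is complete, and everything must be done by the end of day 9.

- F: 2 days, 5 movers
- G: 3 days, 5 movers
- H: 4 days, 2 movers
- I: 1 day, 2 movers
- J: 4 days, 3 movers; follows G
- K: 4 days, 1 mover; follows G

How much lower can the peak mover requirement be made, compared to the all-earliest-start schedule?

Early-start peak: d1:14  d2:12  d3:7  d4:6  d5:4  d6:4  d7:4  d8:0  d9:0 ⇒ 14.
Leveled (F@1, G@3, H@1, I@5, J@6, K@6): d1:7  d2:7  d3:7  d4:7  d5:7  d6:4  d7:4  d8:4  d9:4 ⇒ 7.
Reduction 14 − 7 = 7.

7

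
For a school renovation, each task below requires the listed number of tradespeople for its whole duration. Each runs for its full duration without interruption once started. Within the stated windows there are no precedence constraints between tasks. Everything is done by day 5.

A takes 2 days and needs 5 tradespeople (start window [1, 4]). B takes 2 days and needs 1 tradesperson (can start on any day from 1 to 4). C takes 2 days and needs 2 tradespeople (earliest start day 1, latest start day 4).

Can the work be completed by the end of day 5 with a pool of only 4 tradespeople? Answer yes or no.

The minimum achievable peak is 5; 4 < 5, so no feasible schedule stays within the cap.

no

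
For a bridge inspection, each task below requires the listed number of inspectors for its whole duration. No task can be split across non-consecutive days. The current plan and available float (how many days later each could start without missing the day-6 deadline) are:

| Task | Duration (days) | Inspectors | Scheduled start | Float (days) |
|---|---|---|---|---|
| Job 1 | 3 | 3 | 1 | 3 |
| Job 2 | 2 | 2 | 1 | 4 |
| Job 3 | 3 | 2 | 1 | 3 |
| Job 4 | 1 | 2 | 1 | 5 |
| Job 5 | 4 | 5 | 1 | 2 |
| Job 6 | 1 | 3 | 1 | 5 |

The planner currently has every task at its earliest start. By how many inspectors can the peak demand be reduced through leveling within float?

9

Early-start peak: d1:17  d2:12  d3:10  d4:5  d5:0  d6:0 ⇒ 17.
Leveled (Job 1@1, Job 2@1, Job 3@4, Job 4@1, Job 5@3, Job 6@2): d1:7  d2:8  d3:8  d4:7  d5:7  d6:7 ⇒ 8.
Reduction 17 − 8 = 9.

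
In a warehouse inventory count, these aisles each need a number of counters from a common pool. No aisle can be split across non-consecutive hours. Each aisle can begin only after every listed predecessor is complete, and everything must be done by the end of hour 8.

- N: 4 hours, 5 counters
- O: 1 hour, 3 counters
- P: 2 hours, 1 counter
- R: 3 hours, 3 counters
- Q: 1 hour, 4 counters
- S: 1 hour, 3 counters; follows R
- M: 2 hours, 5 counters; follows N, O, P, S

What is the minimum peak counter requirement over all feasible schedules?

8

Early-start (N@1, O@1, P@1, R@1, Q@1, S@4, M@5) gives peak 16: h1:16  h2:9  h3:8  h4:8  h5:5  h6:5  h7:0  h8:0.
Shift P→5, R→2, Q→5, S→5, M→7.
Schedule N@1, O@1, P@5, R@2, Q@5, S@5, M@7: h1:8  h2:8  h3:8  h4:8  h5:8  h6:1  h7:5  h8:5 — peak 8.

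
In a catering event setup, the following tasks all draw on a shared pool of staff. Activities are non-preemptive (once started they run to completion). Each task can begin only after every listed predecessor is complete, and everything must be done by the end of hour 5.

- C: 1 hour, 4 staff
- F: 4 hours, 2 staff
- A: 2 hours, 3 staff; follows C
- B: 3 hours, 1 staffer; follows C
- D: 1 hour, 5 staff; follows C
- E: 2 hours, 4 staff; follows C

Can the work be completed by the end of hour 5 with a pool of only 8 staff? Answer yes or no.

Schedule C@1, F@1, A@4, B@2, D@5, E@2: h1:6  h2:7  h3:7  h4:6  h5:8 — peak 8 ≤ 8.

yes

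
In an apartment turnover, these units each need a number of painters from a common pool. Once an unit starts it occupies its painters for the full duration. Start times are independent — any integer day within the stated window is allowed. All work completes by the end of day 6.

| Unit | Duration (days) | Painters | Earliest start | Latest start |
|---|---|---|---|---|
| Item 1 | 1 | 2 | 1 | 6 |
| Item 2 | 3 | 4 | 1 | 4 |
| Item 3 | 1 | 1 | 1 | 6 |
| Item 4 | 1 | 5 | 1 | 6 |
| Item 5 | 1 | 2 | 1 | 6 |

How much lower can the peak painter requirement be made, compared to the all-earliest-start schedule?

9

Early-start peak: d1:14  d2:4  d3:4  d4:0  d5:0  d6:0 ⇒ 14.
Leveled (Item 1@1, Item 2@2, Item 3@1, Item 4@5, Item 5@1): d1:5  d2:4  d3:4  d4:4  d5:5  d6:0 ⇒ 5.
Reduction 14 − 5 = 9.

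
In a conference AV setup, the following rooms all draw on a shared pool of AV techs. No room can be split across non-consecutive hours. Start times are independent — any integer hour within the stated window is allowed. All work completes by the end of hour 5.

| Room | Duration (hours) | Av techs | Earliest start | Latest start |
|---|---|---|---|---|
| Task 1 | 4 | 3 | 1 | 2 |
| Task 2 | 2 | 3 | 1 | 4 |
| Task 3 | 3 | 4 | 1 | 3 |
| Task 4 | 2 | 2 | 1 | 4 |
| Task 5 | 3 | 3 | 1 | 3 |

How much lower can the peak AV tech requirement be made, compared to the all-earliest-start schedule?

Early-start peak: h1:15  h2:15  h3:10  h4:3  h5:0 ⇒ 15.
Leveled (Task 1@1, Task 2@1, Task 3@1, Task 4@4, Task 5@3): h1:10  h2:10  h3:10  h4:8  h5:5 ⇒ 10.
Reduction 15 − 10 = 5.

5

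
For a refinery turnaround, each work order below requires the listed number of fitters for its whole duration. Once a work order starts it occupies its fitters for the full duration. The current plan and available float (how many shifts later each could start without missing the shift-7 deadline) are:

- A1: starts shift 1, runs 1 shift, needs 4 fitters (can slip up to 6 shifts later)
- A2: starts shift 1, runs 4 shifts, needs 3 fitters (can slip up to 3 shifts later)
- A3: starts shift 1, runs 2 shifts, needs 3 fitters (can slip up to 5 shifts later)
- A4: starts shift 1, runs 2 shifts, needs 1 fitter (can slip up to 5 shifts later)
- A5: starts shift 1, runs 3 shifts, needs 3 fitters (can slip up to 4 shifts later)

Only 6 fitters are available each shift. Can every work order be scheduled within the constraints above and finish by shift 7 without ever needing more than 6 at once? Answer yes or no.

Schedule A1@1, A2@2, A3@2, A4@6, A5@4: s1:4  s2:6  s3:6  s4:6  s5:6  s6:4  s7:1 — peak 6 ≤ 6.

yes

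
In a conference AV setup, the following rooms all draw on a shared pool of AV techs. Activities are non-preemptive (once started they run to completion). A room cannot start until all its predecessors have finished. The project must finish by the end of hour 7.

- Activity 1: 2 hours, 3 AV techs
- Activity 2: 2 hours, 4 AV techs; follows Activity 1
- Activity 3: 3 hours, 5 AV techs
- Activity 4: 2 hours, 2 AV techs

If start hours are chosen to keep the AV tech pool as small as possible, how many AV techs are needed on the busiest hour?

Early-start (Activity 1@1, Activity 2@3, Activity 3@1, Activity 4@1) gives peak 10: h1:10  h2:10  h3:9  h4:4  h5:0  h6:0  h7:0.
Shift Activity 3→5.
Schedule Activity 1@1, Activity 2@3, Activity 3@5, Activity 4@1: h1:5  h2:5  h3:4  h4:4  h5:5  h6:5  h7:5 — peak 5.
Total AV tech-hours = 33 over 7 hours ⇒ peak ≥ ⌈33/7⌉ = 5, so 5 is optimal.

5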